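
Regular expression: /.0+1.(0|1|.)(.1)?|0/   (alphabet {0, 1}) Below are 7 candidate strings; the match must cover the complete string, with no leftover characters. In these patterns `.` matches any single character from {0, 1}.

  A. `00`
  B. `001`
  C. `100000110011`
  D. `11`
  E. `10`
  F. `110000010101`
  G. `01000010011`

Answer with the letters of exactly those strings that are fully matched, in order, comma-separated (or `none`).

A → no match
B → no match
C → no match
D → no match
E → no match
F → no match
G → no match

none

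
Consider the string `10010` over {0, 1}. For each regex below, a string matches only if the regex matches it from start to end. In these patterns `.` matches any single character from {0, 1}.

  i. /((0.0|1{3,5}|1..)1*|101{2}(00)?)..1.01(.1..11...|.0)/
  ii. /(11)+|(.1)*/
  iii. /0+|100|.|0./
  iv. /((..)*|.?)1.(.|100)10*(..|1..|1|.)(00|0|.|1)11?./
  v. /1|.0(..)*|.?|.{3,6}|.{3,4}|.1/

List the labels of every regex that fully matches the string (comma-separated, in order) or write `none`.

i → no match
ii → no match
iii → no match
iv → no match
v → match

v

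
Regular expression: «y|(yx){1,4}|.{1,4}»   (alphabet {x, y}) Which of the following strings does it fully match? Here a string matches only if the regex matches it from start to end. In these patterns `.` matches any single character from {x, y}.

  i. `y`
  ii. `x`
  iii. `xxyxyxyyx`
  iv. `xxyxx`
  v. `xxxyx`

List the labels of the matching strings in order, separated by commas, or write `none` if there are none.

i → match
ii → match
iii → no match
iv → no match
v → no match

i, ii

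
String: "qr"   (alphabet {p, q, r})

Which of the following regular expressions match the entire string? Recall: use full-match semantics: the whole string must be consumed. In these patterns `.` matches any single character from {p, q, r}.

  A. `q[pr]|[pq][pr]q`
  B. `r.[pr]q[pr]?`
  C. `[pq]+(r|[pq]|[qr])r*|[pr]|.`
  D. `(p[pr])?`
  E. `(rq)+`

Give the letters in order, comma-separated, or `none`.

A → match
B → no match — must start with "r"
C → match
D → no match
E → no match — must start with "rq"

A, C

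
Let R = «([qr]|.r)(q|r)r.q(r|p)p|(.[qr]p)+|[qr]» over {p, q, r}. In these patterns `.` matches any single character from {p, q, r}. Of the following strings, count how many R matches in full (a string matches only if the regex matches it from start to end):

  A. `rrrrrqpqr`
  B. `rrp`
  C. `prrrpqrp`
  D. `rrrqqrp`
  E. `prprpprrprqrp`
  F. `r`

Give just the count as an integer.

4

A → no match
B → match
C → match
D → match
E → no match
F → match
Total matched: 4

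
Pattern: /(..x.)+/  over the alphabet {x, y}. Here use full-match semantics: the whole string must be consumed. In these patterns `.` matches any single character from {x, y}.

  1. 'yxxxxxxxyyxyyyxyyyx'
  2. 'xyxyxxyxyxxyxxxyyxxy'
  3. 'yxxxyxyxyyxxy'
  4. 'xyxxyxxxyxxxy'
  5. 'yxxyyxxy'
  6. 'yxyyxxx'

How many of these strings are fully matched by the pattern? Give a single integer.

1 → no match
2 → no match
3 → no match
4 → no match
5 → match
6 → no match
Total matched: 1

1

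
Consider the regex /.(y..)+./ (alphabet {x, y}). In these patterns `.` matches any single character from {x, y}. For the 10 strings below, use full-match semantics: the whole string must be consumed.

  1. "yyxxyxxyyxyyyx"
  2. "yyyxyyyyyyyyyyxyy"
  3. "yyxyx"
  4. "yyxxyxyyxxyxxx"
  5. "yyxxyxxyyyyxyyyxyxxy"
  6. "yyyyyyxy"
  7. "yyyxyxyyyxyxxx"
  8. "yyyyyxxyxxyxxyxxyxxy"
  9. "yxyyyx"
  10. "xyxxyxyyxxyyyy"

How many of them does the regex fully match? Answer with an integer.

1 → match
2 → match
3. "yyxyx" → match
4 → match
5 → match
6. "yyyyyyxy" → match
7 → match
8 → match
9. "yxyyyx" → no match
10 → match
Total matched: 9

9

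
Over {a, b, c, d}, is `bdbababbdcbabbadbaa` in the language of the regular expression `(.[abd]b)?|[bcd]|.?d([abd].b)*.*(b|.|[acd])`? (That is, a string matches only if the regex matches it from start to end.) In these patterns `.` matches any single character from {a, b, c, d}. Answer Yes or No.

Yes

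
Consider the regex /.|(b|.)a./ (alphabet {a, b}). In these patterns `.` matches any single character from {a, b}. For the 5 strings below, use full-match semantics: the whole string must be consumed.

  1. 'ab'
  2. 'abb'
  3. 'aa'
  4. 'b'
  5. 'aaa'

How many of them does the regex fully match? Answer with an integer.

1 → no match
2 → no match
3 → no match
4 → match
5 → match
Total matched: 2

2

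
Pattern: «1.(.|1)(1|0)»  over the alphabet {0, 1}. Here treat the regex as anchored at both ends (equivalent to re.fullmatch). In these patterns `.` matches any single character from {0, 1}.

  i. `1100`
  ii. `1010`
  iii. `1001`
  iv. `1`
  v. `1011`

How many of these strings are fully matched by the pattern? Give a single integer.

i → match
ii → match
iii → match
iv → no match
v → match
Total matched: 4

4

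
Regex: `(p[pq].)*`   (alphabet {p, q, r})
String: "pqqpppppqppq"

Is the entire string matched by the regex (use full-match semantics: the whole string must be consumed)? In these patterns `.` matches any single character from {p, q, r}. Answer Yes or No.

Yes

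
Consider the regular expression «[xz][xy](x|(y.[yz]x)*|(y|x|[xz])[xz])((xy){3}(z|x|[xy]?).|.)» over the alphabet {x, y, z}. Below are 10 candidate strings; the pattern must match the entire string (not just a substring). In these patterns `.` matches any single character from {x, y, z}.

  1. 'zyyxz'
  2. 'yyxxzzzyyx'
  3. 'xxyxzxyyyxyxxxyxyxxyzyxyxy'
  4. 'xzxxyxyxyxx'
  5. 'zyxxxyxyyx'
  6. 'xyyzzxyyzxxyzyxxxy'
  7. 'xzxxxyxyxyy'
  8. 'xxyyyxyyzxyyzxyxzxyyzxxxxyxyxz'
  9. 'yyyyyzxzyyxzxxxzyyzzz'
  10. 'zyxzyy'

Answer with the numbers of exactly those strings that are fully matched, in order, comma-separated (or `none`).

1

1 → match
2 → no match
3 → no match
4 → no match
5 → no match
6 → no match
7 → no match
8 → no match
9 → no match
10 → no match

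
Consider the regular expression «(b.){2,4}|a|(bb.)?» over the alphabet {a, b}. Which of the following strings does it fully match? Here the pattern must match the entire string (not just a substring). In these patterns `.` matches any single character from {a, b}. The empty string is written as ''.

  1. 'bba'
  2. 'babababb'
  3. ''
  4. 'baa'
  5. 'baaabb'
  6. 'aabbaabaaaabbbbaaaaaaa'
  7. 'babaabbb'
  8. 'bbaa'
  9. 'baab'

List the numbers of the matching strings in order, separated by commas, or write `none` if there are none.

1 → match
2 → match
3 → match
4 → no match
5 → no match
6 → no match
7 → no match
8 → no match
9 → no match

1, 2, 3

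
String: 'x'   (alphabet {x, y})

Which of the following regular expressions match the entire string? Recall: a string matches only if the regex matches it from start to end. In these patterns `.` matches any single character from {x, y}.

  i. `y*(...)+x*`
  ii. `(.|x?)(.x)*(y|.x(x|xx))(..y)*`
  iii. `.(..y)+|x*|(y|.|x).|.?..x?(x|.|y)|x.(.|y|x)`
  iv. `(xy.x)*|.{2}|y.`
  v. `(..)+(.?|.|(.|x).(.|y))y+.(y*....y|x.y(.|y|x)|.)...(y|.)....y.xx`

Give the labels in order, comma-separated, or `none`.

i → no match
ii → no match
iii → match
iv → no match
v → no match — must end with 'xx'

iii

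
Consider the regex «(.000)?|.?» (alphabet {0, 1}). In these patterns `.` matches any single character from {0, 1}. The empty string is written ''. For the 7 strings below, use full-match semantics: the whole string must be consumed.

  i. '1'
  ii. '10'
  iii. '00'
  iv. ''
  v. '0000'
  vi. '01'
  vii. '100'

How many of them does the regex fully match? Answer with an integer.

3

i → match
ii → no match
iii → no match
iv → match
v → match
vi → no match
vii → no match
Total matched: 3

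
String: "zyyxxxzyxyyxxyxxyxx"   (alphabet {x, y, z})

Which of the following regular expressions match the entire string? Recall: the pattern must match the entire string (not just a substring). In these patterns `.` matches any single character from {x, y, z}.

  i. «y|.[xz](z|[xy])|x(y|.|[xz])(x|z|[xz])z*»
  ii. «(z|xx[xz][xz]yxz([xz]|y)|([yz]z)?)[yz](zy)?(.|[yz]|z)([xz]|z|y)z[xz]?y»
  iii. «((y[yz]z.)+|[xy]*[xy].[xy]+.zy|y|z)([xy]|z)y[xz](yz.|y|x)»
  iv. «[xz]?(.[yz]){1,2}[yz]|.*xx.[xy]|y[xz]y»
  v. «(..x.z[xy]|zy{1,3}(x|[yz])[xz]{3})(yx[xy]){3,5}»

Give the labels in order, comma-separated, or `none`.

i → no match
ii → no match — must end with "y"
iii → no match
iv → no match
v → match

v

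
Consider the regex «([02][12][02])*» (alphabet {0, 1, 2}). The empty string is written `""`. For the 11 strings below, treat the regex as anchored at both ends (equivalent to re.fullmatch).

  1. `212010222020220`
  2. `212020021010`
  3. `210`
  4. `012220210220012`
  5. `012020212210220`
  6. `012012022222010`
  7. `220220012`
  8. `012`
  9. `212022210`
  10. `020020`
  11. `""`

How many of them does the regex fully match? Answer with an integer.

1 → match
2 → no match
3 → match
4 → match
5 → match
6 → match
7 → match
8 → match
9 → match
10 → match
11 → match
Total matched: 10

10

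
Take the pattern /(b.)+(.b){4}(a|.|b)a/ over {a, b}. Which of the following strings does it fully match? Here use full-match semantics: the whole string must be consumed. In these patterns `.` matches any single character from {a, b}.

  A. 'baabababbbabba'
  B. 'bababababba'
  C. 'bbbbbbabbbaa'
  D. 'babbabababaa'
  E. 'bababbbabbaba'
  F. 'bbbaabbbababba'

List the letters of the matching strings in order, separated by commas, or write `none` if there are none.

A → no match
B → no match
C → match
D → match
E → no match
F → match

C, D, F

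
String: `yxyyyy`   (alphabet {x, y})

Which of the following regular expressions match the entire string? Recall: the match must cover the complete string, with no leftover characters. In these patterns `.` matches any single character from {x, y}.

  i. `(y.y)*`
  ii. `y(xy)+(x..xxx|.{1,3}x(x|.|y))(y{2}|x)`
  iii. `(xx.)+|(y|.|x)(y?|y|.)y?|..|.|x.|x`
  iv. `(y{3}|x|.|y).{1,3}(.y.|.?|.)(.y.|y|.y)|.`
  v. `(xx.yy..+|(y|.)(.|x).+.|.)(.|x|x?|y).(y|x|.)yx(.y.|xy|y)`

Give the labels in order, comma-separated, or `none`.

i → match
ii → no match
iii → no match
iv → match
v → no match

i, iv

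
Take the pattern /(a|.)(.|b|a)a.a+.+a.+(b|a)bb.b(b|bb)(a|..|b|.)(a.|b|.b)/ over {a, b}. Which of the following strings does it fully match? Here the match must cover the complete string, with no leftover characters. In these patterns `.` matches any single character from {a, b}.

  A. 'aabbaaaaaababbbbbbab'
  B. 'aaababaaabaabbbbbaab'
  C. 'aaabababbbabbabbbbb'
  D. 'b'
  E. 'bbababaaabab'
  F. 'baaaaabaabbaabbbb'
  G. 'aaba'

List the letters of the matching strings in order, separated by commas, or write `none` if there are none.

B, C

A → no match
B → match
C → match
D. 'b' → no match
E. 'bbababaaabab' → no match
F → no match
G. 'aaba' → no match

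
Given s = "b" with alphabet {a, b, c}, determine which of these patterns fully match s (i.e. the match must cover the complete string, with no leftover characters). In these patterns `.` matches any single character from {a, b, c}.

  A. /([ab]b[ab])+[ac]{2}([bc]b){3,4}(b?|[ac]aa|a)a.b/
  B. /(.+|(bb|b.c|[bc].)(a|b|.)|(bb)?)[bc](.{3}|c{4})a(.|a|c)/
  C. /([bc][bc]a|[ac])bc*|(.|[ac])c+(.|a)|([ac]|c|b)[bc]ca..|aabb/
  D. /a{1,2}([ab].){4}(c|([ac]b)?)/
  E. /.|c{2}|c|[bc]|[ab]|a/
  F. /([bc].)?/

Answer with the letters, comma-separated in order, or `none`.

E

A → no match
B → no match
C → no match
D → no match — must start with "a"
E → match
F → no match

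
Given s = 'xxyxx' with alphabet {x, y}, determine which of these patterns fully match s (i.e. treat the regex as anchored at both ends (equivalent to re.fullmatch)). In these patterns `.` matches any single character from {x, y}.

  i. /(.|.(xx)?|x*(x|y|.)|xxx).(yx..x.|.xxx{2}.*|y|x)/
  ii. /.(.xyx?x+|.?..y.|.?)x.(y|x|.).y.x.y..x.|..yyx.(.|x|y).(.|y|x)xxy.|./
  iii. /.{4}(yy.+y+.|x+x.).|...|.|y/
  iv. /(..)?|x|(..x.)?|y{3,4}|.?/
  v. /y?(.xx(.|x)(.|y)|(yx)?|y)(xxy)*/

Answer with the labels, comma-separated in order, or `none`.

i

i → match
ii → no match
iii → no match
iv → no match
v → no match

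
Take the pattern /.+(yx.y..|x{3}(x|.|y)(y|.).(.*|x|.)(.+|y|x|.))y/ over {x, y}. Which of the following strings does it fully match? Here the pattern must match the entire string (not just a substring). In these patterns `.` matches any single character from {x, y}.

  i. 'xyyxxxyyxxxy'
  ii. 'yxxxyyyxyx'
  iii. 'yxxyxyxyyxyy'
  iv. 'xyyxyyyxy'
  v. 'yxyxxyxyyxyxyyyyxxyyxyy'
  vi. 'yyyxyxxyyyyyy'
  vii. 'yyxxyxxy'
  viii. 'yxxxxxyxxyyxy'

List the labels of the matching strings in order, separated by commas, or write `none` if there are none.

i. 'xyyxxxyyxxxy' → match
ii. 'yxxxyyyxyx' → no match — must end with 'y'
iii. 'yxxyxyxyyxyy' → match
iv. 'xyyxyyyxy' → match
v → no match
vi → no match
vii. 'yyxxyxxy' → match
viii → match

i, iii, iv, vii, viii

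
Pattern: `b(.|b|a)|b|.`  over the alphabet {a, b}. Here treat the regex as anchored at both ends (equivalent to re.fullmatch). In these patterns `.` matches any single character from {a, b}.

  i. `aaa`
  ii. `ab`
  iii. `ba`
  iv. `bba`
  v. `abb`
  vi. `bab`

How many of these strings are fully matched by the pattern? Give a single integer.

i → no match
ii → no match
iii → match
iv → no match
v → no match
vi → no match
Total matched: 1

1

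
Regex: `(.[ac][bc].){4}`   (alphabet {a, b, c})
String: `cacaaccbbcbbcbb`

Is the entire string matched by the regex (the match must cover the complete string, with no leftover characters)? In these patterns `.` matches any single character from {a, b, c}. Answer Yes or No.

No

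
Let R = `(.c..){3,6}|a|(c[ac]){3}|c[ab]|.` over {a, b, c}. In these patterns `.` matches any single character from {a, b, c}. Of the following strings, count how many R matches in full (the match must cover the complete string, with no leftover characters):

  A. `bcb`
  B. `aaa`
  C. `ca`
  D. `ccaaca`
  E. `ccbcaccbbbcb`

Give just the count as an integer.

A. `bcb` → no match
B. `aaa` → no match
C. `ca` → match
D. `ccaaca` → no match
E. `ccbcaccbbbcb` → no match
Total matched: 1

1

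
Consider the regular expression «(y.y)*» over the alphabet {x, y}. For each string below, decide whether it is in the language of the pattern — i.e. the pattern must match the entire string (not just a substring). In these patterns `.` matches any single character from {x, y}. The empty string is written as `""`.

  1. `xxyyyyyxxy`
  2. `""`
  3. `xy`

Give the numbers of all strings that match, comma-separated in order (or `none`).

2

1 → no match
2 → match
3 → no match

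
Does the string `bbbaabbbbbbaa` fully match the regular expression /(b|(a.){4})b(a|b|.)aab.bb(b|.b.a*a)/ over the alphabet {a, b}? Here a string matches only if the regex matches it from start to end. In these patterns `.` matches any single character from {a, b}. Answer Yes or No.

Yes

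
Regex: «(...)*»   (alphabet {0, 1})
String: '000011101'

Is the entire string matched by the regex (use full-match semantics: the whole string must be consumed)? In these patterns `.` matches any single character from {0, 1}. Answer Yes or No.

Yes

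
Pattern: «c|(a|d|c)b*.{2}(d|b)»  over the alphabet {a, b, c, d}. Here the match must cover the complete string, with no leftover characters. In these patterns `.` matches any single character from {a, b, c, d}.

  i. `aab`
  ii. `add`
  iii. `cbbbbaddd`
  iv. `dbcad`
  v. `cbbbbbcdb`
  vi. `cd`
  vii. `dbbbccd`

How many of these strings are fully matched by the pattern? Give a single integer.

i. `aab` → no match
ii. `add` → no match
iii. `cbbbbaddd` → no match
iv. `dbcad` → match
v. `cbbbbbcdb` → match
vi. `cd` → no match
vii. `dbbbccd` → match
Total matched: 3

3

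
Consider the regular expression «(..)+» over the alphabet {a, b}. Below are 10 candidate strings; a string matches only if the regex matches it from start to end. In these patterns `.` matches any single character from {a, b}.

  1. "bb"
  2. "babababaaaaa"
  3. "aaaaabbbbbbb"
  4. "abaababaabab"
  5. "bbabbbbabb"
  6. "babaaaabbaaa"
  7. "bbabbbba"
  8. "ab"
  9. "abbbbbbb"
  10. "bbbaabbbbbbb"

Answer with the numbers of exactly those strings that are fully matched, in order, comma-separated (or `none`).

1 → match
2 → match
3 → match
4 → match
5 → match
6 → match
7 → match
8 → match
9 → match
10 → match

1, 2, 3, 4, 5, 6, 7, 8, 9, 10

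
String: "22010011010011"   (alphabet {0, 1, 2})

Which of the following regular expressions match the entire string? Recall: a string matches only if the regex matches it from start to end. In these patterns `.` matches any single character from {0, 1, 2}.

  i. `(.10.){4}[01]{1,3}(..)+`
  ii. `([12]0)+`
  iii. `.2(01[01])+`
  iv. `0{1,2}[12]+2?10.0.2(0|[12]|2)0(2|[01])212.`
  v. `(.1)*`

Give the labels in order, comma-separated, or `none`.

iii

i → no match
ii → no match — must end with "0"
iii → match
iv → no match — must start with "0"
v → no match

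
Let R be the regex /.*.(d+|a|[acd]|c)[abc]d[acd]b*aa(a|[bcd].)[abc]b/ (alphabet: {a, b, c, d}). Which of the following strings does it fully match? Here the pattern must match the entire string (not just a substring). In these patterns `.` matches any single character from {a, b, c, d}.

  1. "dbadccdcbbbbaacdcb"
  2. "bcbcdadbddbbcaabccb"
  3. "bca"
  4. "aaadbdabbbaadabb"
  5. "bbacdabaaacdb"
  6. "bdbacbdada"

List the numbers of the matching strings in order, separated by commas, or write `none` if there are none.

1, 4

1 → match
2 → no match
3 → no match — must end with "b"
4 → match
5 → no match
6 → no match — must end with "b"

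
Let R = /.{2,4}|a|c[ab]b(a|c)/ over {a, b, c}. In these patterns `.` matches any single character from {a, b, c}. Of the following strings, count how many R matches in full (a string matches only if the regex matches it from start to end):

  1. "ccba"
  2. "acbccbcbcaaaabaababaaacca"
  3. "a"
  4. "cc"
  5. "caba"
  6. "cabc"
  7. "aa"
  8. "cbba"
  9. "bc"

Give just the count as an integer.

1 → match
2 → no match
3 → match
4 → match
5 → match
6 → match
7 → match
8 → match
9 → match
Total matched: 8

8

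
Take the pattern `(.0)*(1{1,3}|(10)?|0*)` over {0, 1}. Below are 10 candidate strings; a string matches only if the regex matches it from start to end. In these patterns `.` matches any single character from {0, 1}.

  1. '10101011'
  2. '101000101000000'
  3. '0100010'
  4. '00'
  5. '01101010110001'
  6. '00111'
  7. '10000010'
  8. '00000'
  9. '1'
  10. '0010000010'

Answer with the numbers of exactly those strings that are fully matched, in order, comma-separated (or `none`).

1, 2, 4, 6, 7, 8, 9, 10

1 → match
2 → match
3 → no match
4 → match
5 → no match
6 → match
7 → match
8 → match
9 → match
10 → match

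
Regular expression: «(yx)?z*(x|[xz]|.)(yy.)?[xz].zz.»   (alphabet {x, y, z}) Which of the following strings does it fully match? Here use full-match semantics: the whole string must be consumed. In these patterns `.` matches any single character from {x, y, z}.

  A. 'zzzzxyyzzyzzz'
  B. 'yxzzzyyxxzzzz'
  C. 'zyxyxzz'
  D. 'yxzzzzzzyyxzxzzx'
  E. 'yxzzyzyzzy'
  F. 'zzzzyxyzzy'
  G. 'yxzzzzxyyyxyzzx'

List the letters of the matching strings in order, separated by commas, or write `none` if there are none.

A, B, D, E, F, G

A → match
B → match
C → no match
D → match
E → match
F → match
G → match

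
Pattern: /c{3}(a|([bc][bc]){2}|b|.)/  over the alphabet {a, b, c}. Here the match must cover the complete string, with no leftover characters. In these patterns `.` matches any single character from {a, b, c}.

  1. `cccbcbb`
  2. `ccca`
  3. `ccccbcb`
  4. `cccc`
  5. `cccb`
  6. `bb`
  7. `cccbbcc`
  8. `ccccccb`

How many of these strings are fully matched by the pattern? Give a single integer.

7

1 → match
2 → match
3 → match
4 → match
5 → match
6 → no match — must start with `c`
7 → match
8 → match
Total matched: 7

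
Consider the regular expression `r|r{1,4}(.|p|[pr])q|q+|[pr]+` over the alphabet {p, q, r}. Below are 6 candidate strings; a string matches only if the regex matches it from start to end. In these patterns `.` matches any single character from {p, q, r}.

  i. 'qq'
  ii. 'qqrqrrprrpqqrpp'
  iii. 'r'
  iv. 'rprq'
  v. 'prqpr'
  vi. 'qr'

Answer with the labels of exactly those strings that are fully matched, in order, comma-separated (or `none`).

i. 'qq' → match
ii → no match
iii. 'r' → match
iv. 'rprq' → no match
v. 'prqpr' → no match
vi. 'qr' → no match

i, iii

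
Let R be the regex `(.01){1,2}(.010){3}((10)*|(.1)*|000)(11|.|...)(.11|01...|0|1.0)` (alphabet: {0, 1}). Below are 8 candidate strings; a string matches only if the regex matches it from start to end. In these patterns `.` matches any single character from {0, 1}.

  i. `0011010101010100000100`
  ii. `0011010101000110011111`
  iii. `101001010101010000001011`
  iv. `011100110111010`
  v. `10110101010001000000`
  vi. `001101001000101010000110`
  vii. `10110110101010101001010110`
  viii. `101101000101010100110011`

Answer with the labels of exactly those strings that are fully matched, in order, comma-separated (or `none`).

i, iii, v, vi, vii

i → match
ii → no match
iii → match
iv → no match
v → match
vi → match
vii → match
viii → no match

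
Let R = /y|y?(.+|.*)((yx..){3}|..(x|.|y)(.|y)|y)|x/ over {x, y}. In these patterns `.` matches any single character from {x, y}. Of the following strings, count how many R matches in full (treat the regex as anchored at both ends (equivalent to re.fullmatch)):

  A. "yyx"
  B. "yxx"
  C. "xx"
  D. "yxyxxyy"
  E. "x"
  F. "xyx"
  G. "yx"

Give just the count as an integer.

2

A → no match
B → no match
C → no match
D → match
E → match
F → no match
G → no match
Total matched: 2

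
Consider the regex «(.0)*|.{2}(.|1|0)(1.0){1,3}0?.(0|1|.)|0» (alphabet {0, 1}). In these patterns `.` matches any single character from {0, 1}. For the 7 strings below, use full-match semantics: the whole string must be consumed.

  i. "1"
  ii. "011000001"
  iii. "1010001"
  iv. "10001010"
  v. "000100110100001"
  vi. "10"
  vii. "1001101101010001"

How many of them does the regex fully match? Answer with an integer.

3

i. "1" → no match
ii. "011000001" → no match
iii. "1010001" → no match
iv. "10001010" → match
v → match
vi. "10" → match
vii → no match
Total matched: 3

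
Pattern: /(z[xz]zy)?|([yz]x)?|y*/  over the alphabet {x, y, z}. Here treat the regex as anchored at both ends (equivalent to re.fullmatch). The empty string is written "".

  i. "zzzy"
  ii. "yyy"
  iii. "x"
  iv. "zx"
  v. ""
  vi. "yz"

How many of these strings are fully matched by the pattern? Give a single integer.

4

i → match
ii → match
iii → no match
iv → match
v → match
vi → no match
Total matched: 4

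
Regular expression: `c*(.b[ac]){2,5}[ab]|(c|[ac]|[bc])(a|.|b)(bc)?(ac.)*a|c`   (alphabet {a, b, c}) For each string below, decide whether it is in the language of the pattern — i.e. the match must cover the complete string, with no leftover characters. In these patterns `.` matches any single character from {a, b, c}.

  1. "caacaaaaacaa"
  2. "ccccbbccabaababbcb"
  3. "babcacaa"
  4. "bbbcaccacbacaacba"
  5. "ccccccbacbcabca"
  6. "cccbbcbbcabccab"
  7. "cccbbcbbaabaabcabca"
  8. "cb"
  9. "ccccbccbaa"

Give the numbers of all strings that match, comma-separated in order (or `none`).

1 → no match
2 → no match
3 → match
4 → match
5 → match
6 → no match
7 → match
8 → no match
9 → match

3, 4, 5, 7, 9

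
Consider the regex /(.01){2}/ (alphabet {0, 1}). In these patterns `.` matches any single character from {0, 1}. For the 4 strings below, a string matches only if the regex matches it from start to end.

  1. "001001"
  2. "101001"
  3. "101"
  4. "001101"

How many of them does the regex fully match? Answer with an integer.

1 → match
2 → match
3 → no match
4 → match
Total matched: 3

3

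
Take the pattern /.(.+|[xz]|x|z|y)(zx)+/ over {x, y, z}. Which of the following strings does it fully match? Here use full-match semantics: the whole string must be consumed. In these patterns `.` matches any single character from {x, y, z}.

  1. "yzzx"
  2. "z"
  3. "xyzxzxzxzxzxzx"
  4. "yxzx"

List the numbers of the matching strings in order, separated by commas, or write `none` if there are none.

1, 3, 4

1. "yzzx" → match
2. "z" → no match — must end with "zx"
3 → match
4. "yxzx" → match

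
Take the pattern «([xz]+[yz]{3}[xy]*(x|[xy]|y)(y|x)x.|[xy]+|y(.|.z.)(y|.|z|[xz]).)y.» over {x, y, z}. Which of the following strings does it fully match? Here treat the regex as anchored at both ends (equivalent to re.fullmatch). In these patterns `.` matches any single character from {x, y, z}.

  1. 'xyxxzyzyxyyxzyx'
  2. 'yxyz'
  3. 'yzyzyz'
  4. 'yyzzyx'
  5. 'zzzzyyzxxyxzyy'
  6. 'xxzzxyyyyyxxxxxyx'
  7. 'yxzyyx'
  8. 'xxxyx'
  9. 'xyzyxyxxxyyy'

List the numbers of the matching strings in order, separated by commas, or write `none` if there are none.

1 → no match
2. 'yxyz' → match
3. 'yzyzyz' → match
4. 'yyzzyx' → match
5 → match
6 → match
7. 'yxzyyx' → match
8. 'xxxyx' → match
9. 'xyzyxyxxxyyy' → match

2, 3, 4, 5, 6, 7, 8, 9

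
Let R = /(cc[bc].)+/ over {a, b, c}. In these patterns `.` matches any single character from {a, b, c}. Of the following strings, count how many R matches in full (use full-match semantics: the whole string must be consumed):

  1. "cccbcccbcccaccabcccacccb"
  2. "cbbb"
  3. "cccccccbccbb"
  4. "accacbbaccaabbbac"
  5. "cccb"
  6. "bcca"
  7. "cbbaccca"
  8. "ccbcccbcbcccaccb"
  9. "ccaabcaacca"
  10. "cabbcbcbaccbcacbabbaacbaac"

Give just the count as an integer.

2

1 → no match
2 → no match — must start with "cc"
3 → match
4 → no match — must start with "cc"
5 → match
6 → no match — must start with "cc"
7 → no match — must start with "cc"
8 → no match
9 → no match
10 → no match — must start with "cc"
Total matched: 2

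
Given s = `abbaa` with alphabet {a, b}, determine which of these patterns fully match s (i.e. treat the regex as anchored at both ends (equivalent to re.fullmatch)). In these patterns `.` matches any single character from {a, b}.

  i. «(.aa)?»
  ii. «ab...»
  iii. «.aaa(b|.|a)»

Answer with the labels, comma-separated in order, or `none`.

ii

i → no match
ii → match
iii → no match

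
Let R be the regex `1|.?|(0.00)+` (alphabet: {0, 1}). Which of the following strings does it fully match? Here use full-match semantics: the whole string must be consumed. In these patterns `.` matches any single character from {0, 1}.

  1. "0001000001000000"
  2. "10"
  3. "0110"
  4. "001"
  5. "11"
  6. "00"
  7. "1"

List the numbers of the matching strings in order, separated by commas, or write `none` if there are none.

1 → no match
2 → no match
3 → no match
4 → no match
5 → no match
6 → no match
7 → match

7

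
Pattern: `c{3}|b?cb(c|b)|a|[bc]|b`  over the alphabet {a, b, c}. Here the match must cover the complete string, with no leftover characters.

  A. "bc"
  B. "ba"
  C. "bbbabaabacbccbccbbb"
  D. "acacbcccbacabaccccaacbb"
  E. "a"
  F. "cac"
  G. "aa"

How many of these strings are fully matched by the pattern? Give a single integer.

A → no match
B → no match
C → no match
D → no match
E → match
F → no match
G → no match
Total matched: 1

1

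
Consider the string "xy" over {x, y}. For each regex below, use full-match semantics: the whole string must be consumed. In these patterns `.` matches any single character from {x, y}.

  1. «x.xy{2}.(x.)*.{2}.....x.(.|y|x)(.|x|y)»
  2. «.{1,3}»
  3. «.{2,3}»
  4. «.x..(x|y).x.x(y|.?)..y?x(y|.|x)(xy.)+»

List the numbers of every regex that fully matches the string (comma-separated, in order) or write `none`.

2, 3

1 → no match
2 → match
3 → match
4 → no match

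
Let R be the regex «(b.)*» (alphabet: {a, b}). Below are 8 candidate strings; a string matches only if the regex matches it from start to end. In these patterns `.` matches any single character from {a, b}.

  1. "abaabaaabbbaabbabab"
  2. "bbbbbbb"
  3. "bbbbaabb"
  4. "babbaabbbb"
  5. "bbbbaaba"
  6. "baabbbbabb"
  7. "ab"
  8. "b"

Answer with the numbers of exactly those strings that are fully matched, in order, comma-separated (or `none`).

1 → no match
2. "bbbbbbb" → no match
3. "bbbbaabb" → no match
4. "babbaabbbb" → no match
5. "bbbbaaba" → no match
6. "baabbbbabb" → no match
7. "ab" → no match
8. "b" → no match

none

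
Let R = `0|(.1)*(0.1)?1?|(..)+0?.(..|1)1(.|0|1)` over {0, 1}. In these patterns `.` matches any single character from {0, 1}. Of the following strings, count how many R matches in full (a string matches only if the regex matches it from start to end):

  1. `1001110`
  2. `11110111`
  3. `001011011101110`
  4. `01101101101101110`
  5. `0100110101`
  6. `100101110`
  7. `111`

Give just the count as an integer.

1 → match
2 → match
3 → match
4 → match
5 → no match
6 → match
7 → match
Total matched: 6

6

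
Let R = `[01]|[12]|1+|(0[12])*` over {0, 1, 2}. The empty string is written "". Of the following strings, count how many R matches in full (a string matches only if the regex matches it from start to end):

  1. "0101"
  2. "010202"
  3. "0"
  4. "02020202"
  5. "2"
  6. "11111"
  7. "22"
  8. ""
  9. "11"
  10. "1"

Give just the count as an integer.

1 → match
2 → match
3 → match
4 → match
5 → match
6 → match
7 → no match
8 → match
9 → match
10 → match
Total matched: 9

9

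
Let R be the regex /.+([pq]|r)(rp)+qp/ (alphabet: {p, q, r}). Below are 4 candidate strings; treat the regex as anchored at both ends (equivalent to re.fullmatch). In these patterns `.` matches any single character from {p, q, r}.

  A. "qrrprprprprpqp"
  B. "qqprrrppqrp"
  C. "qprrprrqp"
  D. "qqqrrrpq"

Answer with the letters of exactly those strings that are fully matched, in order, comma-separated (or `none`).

A → match
B → no match — must end with "rpqp"
C → no match — must end with "rpqp"
D → no match — must end with "rpqp"

A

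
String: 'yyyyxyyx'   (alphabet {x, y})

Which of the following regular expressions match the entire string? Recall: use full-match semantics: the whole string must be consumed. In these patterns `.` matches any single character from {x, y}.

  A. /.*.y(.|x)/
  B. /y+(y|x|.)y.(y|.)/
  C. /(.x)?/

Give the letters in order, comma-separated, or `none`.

A → match
B → match
C → no match

A, B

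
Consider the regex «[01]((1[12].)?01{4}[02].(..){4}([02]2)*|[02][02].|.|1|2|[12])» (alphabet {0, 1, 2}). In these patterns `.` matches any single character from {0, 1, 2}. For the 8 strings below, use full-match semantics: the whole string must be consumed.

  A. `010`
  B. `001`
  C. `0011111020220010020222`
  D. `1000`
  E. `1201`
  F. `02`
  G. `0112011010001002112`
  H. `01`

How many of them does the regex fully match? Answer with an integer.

A. `010` → no match
B. `001` → no match
C → no match
D. `1000` → match
E. `1201` → match
F. `02` → match
G → no match
H. `01` → match
Total matched: 4

4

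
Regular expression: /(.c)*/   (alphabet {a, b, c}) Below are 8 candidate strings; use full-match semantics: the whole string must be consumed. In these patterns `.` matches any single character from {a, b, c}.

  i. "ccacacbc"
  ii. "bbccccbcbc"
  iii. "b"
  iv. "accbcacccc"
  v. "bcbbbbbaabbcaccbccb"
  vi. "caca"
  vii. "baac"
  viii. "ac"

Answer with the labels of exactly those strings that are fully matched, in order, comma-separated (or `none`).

i → match
ii → no match
iii → no match
iv → no match
v → no match
vi → no match
vii → no match
viii → match

i, viii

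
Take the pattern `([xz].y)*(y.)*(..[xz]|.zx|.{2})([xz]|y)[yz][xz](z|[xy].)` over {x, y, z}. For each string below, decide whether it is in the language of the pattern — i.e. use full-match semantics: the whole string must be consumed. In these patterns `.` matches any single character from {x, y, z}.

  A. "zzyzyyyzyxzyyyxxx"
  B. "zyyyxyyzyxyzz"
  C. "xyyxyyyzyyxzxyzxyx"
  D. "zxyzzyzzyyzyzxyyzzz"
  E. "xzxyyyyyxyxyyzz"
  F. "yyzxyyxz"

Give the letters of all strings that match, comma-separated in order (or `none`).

A → match
B → match
C → match
D → match
E → no match
F → match

A, B, C, D, F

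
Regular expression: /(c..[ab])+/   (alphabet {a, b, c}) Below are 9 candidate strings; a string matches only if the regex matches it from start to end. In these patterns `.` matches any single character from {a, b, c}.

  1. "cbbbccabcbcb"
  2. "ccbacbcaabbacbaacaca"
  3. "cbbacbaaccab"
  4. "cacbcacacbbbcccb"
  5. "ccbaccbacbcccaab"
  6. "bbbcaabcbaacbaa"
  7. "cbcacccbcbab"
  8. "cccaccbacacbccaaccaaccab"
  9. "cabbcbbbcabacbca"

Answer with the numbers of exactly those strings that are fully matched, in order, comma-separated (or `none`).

1, 3, 4, 7, 8, 9

1 → match
2 → no match
3 → match
4 → match
5 → no match
6 → no match — must start with "c"
7 → match
8 → match
9 → match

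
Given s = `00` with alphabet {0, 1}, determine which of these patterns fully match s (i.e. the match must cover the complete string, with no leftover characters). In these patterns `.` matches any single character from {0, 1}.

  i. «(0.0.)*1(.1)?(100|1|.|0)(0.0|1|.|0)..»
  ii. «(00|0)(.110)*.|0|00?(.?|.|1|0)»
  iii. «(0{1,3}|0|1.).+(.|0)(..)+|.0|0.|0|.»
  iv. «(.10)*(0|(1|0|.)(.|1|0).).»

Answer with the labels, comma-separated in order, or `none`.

i → no match
ii → match
iii → match
iv → match

ii, iii, iv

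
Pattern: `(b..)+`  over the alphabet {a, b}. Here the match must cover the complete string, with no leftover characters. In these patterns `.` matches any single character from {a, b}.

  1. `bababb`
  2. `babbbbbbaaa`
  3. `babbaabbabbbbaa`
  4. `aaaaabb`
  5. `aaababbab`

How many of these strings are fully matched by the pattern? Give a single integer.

1

1 → no match
2 → no match
3 → match
4 → no match — must start with `b`
5 → no match — must start with `b`
Total matched: 1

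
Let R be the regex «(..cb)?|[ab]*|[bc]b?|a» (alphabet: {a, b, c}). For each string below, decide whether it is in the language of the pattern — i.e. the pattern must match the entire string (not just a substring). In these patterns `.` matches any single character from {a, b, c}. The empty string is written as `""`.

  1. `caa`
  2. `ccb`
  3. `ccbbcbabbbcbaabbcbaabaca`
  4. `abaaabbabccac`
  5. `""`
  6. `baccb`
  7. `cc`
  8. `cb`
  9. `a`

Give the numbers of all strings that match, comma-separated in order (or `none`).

1 → no match
2 → no match
3 → no match
4 → no match
5 → match
6 → no match
7 → no match
8 → match
9 → match

5, 8, 9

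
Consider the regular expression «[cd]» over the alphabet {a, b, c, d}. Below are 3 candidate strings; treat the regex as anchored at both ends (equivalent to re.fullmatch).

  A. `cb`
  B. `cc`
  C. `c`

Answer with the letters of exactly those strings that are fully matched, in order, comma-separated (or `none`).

C

A. `cb` → no match
B. `cc` → no match
C. `c` → match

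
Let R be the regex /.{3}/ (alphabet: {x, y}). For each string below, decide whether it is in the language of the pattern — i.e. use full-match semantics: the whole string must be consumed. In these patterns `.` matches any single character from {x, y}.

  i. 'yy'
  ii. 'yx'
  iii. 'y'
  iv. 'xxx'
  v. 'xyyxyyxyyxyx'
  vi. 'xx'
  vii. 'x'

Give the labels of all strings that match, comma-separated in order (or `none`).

iv

i. 'yy' → no match
ii. 'yx' → no match
iii. 'y' → no match
iv. 'xxx' → match
v. 'xyyxyyxyyxyx' → no match
vi. 'xx' → no match
vii. 'x' → no match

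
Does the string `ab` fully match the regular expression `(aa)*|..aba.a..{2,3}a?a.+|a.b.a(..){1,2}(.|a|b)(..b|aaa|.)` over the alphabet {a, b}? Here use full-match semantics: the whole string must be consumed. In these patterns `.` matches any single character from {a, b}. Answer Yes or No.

No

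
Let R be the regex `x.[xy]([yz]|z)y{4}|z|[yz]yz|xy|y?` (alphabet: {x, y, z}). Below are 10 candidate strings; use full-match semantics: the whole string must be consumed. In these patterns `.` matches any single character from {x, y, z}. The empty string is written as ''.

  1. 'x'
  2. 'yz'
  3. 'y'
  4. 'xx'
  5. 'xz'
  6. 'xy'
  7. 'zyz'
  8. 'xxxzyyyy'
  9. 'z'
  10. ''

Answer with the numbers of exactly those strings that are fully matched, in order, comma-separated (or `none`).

1 → no match
2 → no match
3 → match
4 → no match
5 → no match
6 → match
7 → match
8 → match
9 → match
10 → match

3, 6, 7, 8, 9, 10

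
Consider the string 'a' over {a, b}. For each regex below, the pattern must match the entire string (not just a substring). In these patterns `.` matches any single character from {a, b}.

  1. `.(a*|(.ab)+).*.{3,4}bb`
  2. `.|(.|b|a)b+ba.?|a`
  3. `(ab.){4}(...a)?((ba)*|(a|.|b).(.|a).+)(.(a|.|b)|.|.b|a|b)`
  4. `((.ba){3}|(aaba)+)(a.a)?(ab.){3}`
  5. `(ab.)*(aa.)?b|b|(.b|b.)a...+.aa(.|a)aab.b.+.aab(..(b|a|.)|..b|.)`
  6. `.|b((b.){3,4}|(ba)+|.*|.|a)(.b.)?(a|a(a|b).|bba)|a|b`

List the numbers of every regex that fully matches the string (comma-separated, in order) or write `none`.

1 → no match — must end with 'bb'
2 → match
3 → no match — must start with 'ab'
4 → no match
5 → no match
6 → match

2, 6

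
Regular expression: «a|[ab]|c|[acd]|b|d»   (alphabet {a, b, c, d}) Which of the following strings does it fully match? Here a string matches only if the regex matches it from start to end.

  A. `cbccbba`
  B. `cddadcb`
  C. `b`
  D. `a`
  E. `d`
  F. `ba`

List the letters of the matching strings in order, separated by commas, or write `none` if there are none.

C, D, E

A → no match
B → no match
C → match
D → match
E → match
F → no match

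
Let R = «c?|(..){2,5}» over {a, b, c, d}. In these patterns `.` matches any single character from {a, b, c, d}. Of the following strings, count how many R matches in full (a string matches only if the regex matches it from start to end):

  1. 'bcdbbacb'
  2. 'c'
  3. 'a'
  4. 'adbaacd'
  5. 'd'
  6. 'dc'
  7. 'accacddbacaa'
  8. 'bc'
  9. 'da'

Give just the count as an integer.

2

1 → match
2 → match
3 → no match
4 → no match
5 → no match
6 → no match
7 → no match
8 → no match
9 → no match
Total matched: 2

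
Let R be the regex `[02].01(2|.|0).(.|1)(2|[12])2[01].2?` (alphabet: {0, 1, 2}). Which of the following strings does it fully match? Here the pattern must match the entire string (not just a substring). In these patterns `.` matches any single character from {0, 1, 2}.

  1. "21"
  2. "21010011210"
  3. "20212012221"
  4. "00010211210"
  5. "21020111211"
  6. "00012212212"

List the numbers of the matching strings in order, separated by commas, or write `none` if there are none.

2, 4, 6

1. "21" → no match
2. "21010011210" → match
3. "20212012221" → no match
4. "00010211210" → match
5. "21020111211" → no match
6. "00012212212" → match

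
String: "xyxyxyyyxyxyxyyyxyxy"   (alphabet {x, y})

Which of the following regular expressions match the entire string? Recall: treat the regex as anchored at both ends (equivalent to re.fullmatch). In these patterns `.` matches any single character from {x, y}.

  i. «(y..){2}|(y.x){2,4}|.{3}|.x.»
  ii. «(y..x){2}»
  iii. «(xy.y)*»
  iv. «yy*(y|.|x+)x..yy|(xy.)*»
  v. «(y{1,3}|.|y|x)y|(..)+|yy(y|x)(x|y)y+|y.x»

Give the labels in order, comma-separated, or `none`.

i → no match
ii → no match — must start with "y"
iii → match
iv → no match
v → match

iii, v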